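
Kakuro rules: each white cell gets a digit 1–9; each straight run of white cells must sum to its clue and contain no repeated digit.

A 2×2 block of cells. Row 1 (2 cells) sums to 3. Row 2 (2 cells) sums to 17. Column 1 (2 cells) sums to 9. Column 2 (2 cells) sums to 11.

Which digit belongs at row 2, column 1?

3 in 2 cells must be {1,2}; 17 in 2 cells must be {8,9}.
The 3 across and the 11 down share only 2, so (1,2) = 2.
The 17 across and the 9 down share only 8, so (2,1) = 8.
(2,2) = 17 − 8 = 9 completes the 17 across.
(1,1) = 3 − 2 = 1 completes the 3 across.

8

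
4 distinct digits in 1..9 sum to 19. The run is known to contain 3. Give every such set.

4 distinct digits from 1–9 sum between 10 and 30.
Keeping only sets containing 3.

{1,3,6,9}; {1,3,7,8}; {2,3,5,9}; {2,3,6,8}; {3,4,5,7}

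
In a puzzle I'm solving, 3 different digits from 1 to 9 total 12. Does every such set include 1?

No

Counterexample: {2,3,7} sums to 12 without using 1.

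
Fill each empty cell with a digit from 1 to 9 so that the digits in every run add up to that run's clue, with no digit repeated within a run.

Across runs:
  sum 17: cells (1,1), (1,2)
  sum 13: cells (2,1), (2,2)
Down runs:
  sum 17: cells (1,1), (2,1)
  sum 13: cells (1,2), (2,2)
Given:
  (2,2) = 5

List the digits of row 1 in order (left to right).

9, 8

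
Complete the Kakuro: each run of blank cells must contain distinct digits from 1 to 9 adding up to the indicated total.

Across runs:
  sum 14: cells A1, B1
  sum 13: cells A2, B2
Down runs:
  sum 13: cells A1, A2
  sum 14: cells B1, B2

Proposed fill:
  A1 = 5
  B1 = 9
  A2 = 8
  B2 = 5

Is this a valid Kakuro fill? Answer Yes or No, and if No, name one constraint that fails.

Across: 5+9=14; 8+5=13. Down: 5+8=13; 9+5=14. No digit repeats within any run.

Yes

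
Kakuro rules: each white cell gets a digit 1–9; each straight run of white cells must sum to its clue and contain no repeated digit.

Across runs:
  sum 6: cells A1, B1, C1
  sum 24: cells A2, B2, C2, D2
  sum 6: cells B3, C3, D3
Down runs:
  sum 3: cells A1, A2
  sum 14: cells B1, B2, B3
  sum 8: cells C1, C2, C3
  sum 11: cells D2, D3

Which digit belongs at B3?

2

6 in 3 cells must be {1,2,3}; 3 in 2 cells must be {1,2}.
Nothing is forced directly, so branch on A1, whose candidates are 1 or 2. If A1 = 2: that forces A2 = 1, after which C2 would have to be in {6,8,9} for the 24 across but in {1,2,3,4,5} for the 8 down — contradiction. So A1 = 1.
A2 = 3 − 1 = 2 completes the 3 down.
Given what's placed, C2 must be 5 to fit the 24 across and 8 down.
C1 = 2: the only remaining digit allowed by both the 6 across and the 8 down.
C3 = 8 − 7 = 1 completes the 8 down.
B1 = 6 − 3 = 3 completes the 6 across.
Given what's placed, B2 must be 9 to fit the 24 across and 14 down.
D2 = 24 − 16 = 8 completes the 24 across.
B3 = 14 − 12 = 2 completes the 14 down.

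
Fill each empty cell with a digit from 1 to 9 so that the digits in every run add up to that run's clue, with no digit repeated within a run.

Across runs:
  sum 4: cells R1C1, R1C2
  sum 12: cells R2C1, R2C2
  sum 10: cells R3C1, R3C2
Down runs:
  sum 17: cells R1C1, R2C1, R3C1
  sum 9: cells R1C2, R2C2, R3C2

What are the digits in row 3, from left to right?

4 in 2 cells must be {1,3}.
Nothing is forced directly, so branch on R2C2, whose candidates are 3 or 4 or 5. If R2C2 = 3: that forces R1C2 = 1, R2C1 = 9, after which R3C2 would have to be in {1,2,3,4,6,7,8,9} for the 10 across but in {5} for the 9 down — contradiction. If R2C2 = 4: that forces R1C2 = 3, R2C1 = 8, R3C2 = 2, after which R1C1 would have to be in {1} for the 4 across but in {2,3,4,5,6,7} for the 17 down — contradiction. So R2C2 = 5.
R2C1 = 12 − 5 = 7 completes the 12 across.
Given what's placed, R1C1 must be 1 to fit the 4 across and 17 down.
R1C2 = 4 − 1 = 3 completes the 4 across.
R3C1 = 17 − 8 = 9 completes the 17 down.
R3C2 = 10 − 9 = 1 completes the 10 across.

9, 1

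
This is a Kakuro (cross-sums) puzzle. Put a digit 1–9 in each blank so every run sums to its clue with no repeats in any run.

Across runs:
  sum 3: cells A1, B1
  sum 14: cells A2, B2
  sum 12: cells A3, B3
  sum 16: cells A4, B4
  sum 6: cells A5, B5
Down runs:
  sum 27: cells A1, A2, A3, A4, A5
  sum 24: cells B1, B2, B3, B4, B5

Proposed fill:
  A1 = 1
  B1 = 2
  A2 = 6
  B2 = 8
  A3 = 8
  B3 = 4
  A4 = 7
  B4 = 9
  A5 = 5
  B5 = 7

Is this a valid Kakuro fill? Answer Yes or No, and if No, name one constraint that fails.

No — the down run B1–B5 sums to 30, not 24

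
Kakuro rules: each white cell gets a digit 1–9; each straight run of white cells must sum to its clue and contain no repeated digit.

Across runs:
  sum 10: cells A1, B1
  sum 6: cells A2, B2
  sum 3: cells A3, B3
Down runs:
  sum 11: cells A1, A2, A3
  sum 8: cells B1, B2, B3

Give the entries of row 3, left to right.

3 in 2 cells must be {1,2}.
Nothing is forced directly, so branch on A3, whose candidates are 1 or 2. If A3 = 1: that forces B3 = 2, B1 = 1, B2 = 5, after which A1 would have to be in {9} for the 10 across but in {2,3,4,6,7,8} for the 11 down — contradiction. So A3 = 2.
B3 = 3 − 2 = 1 completes the 3 across.
Nothing is forced directly, so branch on B1, whose candidates are 2 or 3 or 4. If B1 = 3: then A1 would have to be in {7} for the 10 across but in {1,3,4,5,6,8} for the 11 down — contradiction. If B1 = 4: that forces A1 = 6, after which A2 would have to be in {1,2,4,5} for the 6 across but in {3} for the 11 down — contradiction. So B1 = 2.
A1 = 10 − 2 = 8 completes the 10 across.
A2 = 11 − 10 = 1 completes the 11 down.
B2 = 6 − 1 = 5 completes the 6 across.

2 1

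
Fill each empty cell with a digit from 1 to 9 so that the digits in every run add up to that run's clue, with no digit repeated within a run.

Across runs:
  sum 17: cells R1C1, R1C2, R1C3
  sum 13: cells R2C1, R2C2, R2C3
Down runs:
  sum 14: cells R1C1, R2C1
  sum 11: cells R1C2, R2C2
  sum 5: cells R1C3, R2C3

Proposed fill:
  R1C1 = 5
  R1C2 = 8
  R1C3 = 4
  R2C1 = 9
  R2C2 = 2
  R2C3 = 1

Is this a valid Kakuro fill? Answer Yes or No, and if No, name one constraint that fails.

No — the down run R1C2–R2C2 sums to 10, not 11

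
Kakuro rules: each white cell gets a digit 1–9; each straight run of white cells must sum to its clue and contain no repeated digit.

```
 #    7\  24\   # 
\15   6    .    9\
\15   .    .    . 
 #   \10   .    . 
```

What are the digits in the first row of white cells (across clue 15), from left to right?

6, 9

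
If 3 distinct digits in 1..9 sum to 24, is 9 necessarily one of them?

Yes

The only way to make 24 from 3 distinct digits is {7,8,9}, which contains 9.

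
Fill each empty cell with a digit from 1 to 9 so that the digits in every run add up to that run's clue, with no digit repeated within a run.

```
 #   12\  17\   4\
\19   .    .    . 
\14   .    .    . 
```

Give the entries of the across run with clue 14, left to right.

17 in 2 cells must be {8,9}; 4 in 2 cells must be {1,3}.
The 19 across and the 4 down share only 3, so R1C3 = 3.
R2C3 = 4 − 3 = 1 completes the 4 down.
Given what's placed, R1C2 must be 9 to fit the 19 across and 17 down.
R2C2 = 17 − 9 = 8 completes the 17 down.
R1C1 = 19 − 12 = 7 completes the 19 across.
R2C1 = 14 − 9 = 5 completes the 14 across.

5 8 1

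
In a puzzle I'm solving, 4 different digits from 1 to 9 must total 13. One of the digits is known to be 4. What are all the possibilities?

4 distinct digits from 1–9 sum between 10 and 30.
Keeping only sets containing 4.

{1,2,4,6}; {1,3,4,5}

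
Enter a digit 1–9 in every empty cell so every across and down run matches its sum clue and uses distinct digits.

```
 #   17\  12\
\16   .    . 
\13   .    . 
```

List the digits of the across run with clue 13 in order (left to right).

16 in 2 cells must be {7,9}; 17 in 2 cells must be {8,9}.
The 16 across and the 17 down share only 9, so R1C1 = 9.
R1C2 = 16 − 9 = 7 completes the 16 across.
R2C1 = 17 − 9 = 8 completes the 17 down.
R2C2 = 13 − 8 = 5 completes the 13 across.

8 5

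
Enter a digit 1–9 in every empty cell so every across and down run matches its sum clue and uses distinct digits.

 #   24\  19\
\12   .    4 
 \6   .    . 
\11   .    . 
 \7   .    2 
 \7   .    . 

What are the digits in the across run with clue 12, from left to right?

R1C1 = 12 − 4 = 8 completes the 12 across.
R4C1 = 7 − 2 = 5 completes the 7 across.
Nothing is forced directly, so branch on R2C2, whose candidates are 1 or 5. If R2C2 = 1: then R2C1 would have to be in {5} for the 6 across but in {1,2,3,4,6,7} for the 24 down — contradiction. So R2C2 = 5.
R2C1 = 6 − 5 = 1 completes the 6 across.
R3C2 = 7: the only remaining digit allowed by both the 11 across and the 19 down.
R5C2 = 19 − 18 = 1 completes the 19 down.
R3C1 = 11 − 7 = 4 completes the 11 across.
R5C1 = 7 − 1 = 6 completes the 7 across.

8 4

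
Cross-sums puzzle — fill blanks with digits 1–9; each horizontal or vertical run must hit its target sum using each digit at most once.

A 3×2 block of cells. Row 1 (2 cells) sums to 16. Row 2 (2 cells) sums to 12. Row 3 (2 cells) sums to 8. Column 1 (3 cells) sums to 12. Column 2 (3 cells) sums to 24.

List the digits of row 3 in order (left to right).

16 in 2 cells must be {7,9}; 24 in 3 cells must be {7,8,9}.
The 8 across and the 24 down share only 7, so (3,2) = 7.
Given what's placed, (1,2) must be 9 to fit the 16 across and 24 down.
(2,2) = 24 − 16 = 8 completes the 24 down.
(3,1) = 8 − 7 = 1 completes the 8 across.
(1,1) = 16 − 9 = 7 completes the 16 across.
(2,1) = 12 − 8 = 4 completes the 12 across.

1, 7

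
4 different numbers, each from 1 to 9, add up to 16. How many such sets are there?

4 distinct digits from 1–9 sum between 10 and 30.

8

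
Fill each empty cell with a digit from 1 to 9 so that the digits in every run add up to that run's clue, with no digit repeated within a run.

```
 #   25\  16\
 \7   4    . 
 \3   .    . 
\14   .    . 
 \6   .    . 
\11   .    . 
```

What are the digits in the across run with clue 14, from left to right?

3 in 2 cells must be {1,2}; 16 in 5 cells must be {1,2,3,4,6}.
R1C2 = 7 − 4 = 3 completes the 7 across.
Given what's placed, R3C2 must be 6 to fit the 14 across and 16 down.
R3C1 = 14 − 6 = 8 completes the 14 across.

8 6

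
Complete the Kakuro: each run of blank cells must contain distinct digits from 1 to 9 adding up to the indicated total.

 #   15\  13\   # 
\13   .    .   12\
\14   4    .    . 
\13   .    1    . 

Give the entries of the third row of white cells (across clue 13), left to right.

3 1 9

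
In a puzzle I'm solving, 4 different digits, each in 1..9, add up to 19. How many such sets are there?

11

4 distinct digits from 1–9 sum between 10 and 30.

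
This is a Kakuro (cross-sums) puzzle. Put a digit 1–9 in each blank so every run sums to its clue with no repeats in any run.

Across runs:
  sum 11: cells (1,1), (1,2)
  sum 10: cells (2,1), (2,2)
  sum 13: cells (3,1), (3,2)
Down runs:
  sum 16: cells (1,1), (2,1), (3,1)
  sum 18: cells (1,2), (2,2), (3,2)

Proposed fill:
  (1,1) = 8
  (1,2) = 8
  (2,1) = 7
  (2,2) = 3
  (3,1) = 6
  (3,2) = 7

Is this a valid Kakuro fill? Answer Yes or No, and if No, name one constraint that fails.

No — the across run (1,1)–(1,2) sums to 16, not 11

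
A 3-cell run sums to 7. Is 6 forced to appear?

The only way to make 7 from 3 distinct digits is {1,2,4}, which does not contain 6.

No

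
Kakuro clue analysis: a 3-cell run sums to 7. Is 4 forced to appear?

Yes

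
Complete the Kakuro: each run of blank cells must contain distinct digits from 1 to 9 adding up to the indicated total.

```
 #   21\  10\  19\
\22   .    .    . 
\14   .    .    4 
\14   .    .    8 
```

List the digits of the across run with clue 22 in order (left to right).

9 6 7

R1C3 = 19 − 12 = 7 completes the 19 down.
Given what's placed, R1C2 must be 6 to fit the 22 across and 10 down.
R3C2 = 1: the only remaining digit allowed by both the 14 across and the 10 down.
R1C1 = 22 − 13 = 9 completes the 22 across.
R2C2 = 10 − 7 = 3 completes the 10 down.
R3C1 = 14 − 9 = 5 completes the 14 across.
R2C1 = 14 − 7 = 7 completes the 14 across.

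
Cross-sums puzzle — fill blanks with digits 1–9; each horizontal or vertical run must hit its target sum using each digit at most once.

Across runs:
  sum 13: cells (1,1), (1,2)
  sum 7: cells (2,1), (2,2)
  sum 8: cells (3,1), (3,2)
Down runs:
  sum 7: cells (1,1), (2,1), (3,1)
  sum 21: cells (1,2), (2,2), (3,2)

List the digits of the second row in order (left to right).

2 5

7 in 3 cells must be {1,2,4}.
The 13 across and the 7 down share only 4, so (1,1) = 4.
(1,2) = 13 − 4 = 9 completes the 13 across.
Nothing is forced directly, so branch on (2,1), whose candidates are 1 or 2. If (2,1) = 1: then (2,2) would have to be in {6} for the 7 across but in {4,5,7,8} for the 21 down — contradiction. So (2,1) = 2.
(2,2) = 7 − 2 = 5 completes the 7 across.
(3,1) = 7 − 6 = 1 completes the 7 down.
(3,2) = 8 − 1 = 7 completes the 8 across.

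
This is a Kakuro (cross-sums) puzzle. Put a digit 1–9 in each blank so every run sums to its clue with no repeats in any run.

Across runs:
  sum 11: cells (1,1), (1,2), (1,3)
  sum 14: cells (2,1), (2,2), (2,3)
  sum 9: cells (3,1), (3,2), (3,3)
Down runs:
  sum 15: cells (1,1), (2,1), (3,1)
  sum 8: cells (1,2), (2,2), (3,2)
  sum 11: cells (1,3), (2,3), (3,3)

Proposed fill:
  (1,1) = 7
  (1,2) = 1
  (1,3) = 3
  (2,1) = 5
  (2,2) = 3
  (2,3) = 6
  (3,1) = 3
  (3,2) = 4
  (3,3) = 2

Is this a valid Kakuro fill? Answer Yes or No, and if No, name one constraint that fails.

Across: 7+1+3=11; 5+3+6=14; 3+4+2=9. Down: 7+5+3=15; 1+3+4=8; 3+6+2=11. No digit repeats within any run.

Yes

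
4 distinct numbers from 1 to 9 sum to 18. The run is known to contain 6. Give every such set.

{1,2,6,9}; {1,3,6,8}; {1,4,6,7}; {2,3,6,7}; {3,4,5,6}

4 distinct digits from 1–9 sum between 10 and 30.
Keeping only sets containing 6.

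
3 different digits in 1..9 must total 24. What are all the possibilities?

{7,8,9}

3 distinct digits from 1–9 sum between 6 and 24.
Only one set works: {7,8,9}.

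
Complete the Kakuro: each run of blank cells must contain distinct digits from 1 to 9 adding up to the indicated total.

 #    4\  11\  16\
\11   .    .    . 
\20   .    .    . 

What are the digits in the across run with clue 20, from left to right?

3 8 9

4 in 2 cells must be {1,3}; 16 in 2 cells must be {7,9}.
The 11 across and the 16 down share only 7, so R1C3 = 7.
The 20 across and the 4 down share only 3, so R2C1 = 3.
R2C3 = 16 − 7 = 9 completes the 16 down.
R1C1 = 4 − 3 = 1 completes the 4 down.
R1C2 = 11 − 8 = 3 completes the 11 across.
R2C2 = 20 − 12 = 8 completes the 20 across.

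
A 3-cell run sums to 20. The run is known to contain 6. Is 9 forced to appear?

Yes

The only way to make 20 from 3 distinct digits under that restriction is {5,6,9}, which contains 9.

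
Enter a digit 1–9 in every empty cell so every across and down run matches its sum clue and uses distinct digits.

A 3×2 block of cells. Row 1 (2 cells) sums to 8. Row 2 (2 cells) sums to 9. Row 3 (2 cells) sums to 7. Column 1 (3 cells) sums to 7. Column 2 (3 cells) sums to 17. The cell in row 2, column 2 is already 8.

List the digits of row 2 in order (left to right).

7 in 3 cells must be {1,2,4}.
(2,1) = 9 − 8 = 1 completes the 9 across.
(1,1) = 2: the only remaining digit allowed by both the 8 across and the 7 down.
(1,2) = 8 − 2 = 6 completes the 8 across.
(3,1) = 7 − 3 = 4 completes the 7 down.
(3,2) = 7 − 4 = 3 completes the 7 across.

1 8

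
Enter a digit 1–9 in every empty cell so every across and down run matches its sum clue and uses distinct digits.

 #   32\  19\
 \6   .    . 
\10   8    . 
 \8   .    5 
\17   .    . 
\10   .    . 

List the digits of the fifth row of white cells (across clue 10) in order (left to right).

17 in 2 cells must be {8,9}.
R2C2 = 10 − 8 = 2 completes the 10 across.
R3C1 = 8 − 5 = 3 completes the 8 across.
R4C1 = 9: the only remaining digit allowed by both the 17 across and the 32 down.
R4C2 = 17 − 9 = 8 completes the 17 across.
R5C1 = 7: the only remaining digit allowed by both the 10 across and the 32 down.
R5C2 = 10 − 7 = 3 completes the 10 across.

7 3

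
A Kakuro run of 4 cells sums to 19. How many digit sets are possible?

4 distinct digits from 1–9 sum between 10 and 30.

11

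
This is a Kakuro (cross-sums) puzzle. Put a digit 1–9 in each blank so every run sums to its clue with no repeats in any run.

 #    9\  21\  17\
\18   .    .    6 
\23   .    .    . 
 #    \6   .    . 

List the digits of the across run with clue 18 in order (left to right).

23 in 3 cells must be {6,8,9}.
No cell is forced outright now. R2C1 can only be 6 or 8 (the digits allowed by both its 23 across and its 9 down). If R2C1 = 8: then R1C1 would have to be in {3,4,5,7,8,9} for the 18 across but in {1} for the 9 down — contradiction. So R2C1 = 6.
R1C1 = 9 − 6 = 3 completes the 9 down.
R1C2 = 18 − 9 = 9 completes the 18 across.
Given what's placed, R2C2 must be 8 to fit the 23 across and 21 down.
R2C3 = 23 − 14 = 9 completes the 23 across.
R3C2 = 21 − 17 = 4 completes the 21 down.
R3C3 = 6 − 4 = 2 completes the 6 across.

3 9 6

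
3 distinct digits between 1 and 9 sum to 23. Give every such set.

{6,8,9}

3 distinct digits from 1–9 sum between 6 and 24.
Only one set works: {6,8,9}.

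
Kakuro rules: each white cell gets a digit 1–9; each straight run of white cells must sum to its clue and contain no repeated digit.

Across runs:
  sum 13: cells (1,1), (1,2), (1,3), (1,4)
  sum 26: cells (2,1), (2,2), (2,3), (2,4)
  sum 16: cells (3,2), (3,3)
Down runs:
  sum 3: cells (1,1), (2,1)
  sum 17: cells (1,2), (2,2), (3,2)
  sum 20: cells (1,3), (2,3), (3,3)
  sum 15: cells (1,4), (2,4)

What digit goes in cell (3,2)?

16 in 2 cells must be {7,9}; 3 in 2 cells must be {1,2}.
Only 2 fits (2,1) under both its across sum 26 and down sum 3.
(1,1) = 3 − 2 = 1 completes the 3 down.
Nothing is forced directly, so branch on (3,2), whose candidates are 7 or 9. If (3,2) = 9: that forces (2,2) = 7, (3,3) = 7, after which (1,2) would have to be in {2,3,4,5,6,7} for the 13 across but in {1} for the 17 down — contradiction. So (3,2) = 7.

7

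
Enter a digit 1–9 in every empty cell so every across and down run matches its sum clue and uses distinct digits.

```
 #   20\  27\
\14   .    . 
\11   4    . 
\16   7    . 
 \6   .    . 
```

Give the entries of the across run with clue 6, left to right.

1 5

16 in 2 cells must be {7,9}.
R2C2 = 11 − 4 = 7 completes the 11 across.
R3C2 = 16 − 7 = 9 completes the 16 across.
Given what's placed, R4C1 must be 1 to fit the 6 across and 20 down.
R4C2 = 6 − 1 = 5 completes the 6 across.
R1C1 = 20 − 12 = 8 completes the 20 down.
R1C2 = 14 − 8 = 6 completes the 14 across.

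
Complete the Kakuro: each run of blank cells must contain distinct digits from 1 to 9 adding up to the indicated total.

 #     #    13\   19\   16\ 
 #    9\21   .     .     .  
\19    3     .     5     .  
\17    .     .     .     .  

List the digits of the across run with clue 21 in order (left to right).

R3C1 = 9 − 3 = 6 completes the 9 down.
R3C3 = 8: the only remaining digit allowed by both the 17 across and the 19 down.
R1C3 = 19 − 13 = 6 completes the 19 down.
No cell is forced outright now. R3C4 can only be 1 or 2 (the digits allowed by both its 17 across and its 16 down). If R3C4 = 2: that forces R1C4 = 8, after which R2C4 would have to be in {2,4,7,9} for the 19 across but in {6} for the 16 down — contradiction. So R3C4 = 1.
R3C2 = 17 − 15 = 2 completes the 17 across.
Nothing is forced directly, so branch on R2C2, whose candidates are 4 or 7. If R2C2 = 7: then R1C2 would have to be in {7,8} for the 21 across but in {4} for the 13 down — contradiction. So R2C2 = 4.
R1C2 = 13 − 6 = 7 completes the 13 down.
R1C4 = 21 − 13 = 8 completes the 21 across.

7 6 8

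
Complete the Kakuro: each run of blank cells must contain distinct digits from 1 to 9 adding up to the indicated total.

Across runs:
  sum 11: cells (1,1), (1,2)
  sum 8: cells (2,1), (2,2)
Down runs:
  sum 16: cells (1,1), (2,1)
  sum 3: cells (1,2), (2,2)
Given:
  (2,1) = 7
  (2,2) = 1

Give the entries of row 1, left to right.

16 in 2 cells must be {7,9}; 3 in 2 cells must be {1,2}.
(1,1) = 16 − 7 = 9 completes the 16 down.
(1,2) = 11 − 9 = 2 completes the 11 across.

9 2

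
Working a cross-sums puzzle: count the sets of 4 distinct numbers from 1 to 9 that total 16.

4 distinct digits from 1–9 sum between 10 and 30.

8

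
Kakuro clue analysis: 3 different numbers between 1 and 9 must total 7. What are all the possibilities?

3 distinct digits from 1–9 sum between 6 and 24.
Only one set works: {1,2,4}.

{1,2,4}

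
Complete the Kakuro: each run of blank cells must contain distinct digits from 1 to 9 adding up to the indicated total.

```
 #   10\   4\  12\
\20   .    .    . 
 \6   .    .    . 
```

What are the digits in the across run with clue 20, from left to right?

6 in 3 cells must be {1,2,3}; 4 in 2 cells must be {1,3}.
The 20 across and the 4 down share only 3, so R1C2 = 3.
R2C2 = 4 − 3 = 1 completes the 4 down.
Given what's placed, R2C3 must be 3 to fit the 6 across and 12 down.
R1C3 = 12 − 3 = 9 completes the 12 down.
R2C1 = 6 − 4 = 2 completes the 6 across.
R1C1 = 20 − 12 = 8 completes the 20 across.

8, 3, 9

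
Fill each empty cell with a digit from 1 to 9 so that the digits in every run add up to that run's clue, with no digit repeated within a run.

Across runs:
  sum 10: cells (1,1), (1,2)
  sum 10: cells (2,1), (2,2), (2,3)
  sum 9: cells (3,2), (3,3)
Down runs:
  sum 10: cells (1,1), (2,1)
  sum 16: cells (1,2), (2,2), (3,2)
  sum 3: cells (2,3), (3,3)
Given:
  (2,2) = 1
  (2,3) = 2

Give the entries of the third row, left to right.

8 1

3 in 2 cells must be {1,2}.
(2,1) = 10 − 3 = 7 completes the 10 across.
(3,3) = 3 − 2 = 1 completes the 3 down.
(1,1) = 10 − 7 = 3 completes the 10 down.
(1,2) = 10 − 3 = 7 completes the 10 across.
(3,2) = 9 − 1 = 8 completes the 9 across.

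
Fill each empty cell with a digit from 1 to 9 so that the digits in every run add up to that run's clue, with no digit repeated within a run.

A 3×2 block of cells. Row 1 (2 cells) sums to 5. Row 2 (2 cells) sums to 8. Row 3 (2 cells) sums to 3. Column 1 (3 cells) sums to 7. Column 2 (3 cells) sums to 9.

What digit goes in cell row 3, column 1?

1

3 in 2 cells must be {1,2}; 7 in 3 cells must be {1,2,4}.
Nothing is forced directly, so branch on (2,1), whose candidates are 1 or 2. If (2,1) = 1: then (2,2) would have to be in {7} for the 8 across but in {1,2,3,4,5,6} for the 9 down — contradiction. So (2,1) = 2.
(2,2) = 8 − 2 = 6 completes the 8 across.
Given what's placed, (3,1) must be 1 to fit the 3 across and 7 down.
(3,2) = 3 − 1 = 2 completes the 3 across.
(1,1) = 7 − 3 = 4 completes the 7 down.
(1,2) = 5 − 4 = 1 completes the 5 across.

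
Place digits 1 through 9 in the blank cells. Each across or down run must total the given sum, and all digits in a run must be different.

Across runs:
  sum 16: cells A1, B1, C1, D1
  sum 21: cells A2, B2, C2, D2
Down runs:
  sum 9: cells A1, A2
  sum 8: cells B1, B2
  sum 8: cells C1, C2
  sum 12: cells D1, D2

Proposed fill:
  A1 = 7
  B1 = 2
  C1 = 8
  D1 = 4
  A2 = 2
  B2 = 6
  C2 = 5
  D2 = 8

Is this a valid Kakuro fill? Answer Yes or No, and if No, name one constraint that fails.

No — the down run C1–C2 sums to 13, not 8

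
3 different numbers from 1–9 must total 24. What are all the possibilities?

{7,8,9}

3 distinct digits from 1–9 sum between 6 and 24.
Only one set works: {7,8,9}.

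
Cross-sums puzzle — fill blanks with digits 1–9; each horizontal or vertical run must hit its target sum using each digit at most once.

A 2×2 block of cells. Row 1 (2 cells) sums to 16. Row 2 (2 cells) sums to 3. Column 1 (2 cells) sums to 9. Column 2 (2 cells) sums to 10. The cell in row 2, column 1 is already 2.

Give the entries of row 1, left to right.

16 in 2 cells must be {7,9}; 3 in 2 cells must be {1,2}.
(1,1) = 9 − 2 = 7 completes the 9 down.
(1,2) = 16 − 7 = 9 completes the 16 across.
(2,2) = 3 − 2 = 1 completes the 3 across.

7 9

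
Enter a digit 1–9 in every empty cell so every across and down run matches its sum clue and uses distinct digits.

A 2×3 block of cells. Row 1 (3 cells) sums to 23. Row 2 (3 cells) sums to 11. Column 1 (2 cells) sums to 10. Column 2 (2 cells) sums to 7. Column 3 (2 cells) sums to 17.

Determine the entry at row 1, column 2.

6

23 in 3 cells must be {6,8,9}; 17 in 2 cells must be {8,9}.
The 23 across and the 7 down share only 6, so (1,2) = 6.
(2,2) = 7 − 6 = 1 completes the 7 down.
Given what's placed, (2,3) must be 8 to fit the 11 across and 17 down.
(1,3) = 17 − 8 = 9 completes the 17 down.
(2,1) = 11 − 9 = 2 completes the 11 across.
(1,1) = 23 − 15 = 8 completes the 23 across.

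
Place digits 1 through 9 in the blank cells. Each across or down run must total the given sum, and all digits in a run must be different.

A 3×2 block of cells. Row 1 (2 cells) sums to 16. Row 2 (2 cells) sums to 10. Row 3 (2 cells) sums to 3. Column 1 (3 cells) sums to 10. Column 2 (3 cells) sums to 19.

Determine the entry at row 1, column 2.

9

16 in 2 cells must be {7,9}; 3 in 2 cells must be {1,2}.
The 16 across and the 10 down share only 7, so (1,1) = 7.
(1,2) = 16 − 7 = 9 completes the 16 across.
Given what's placed, (3,2) must be 2 to fit the 3 across and 19 down.
(2,2) = 19 − 11 = 8 completes the 19 down.
(3,1) = 3 − 2 = 1 completes the 3 across.
(2,1) = 10 − 8 = 2 completes the 10 across.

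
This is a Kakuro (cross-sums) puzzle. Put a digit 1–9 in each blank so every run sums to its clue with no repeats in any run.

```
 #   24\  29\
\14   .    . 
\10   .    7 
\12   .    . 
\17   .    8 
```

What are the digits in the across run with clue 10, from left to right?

3 7

17 in 2 cells must be {8,9}; 29 in 4 cells must be {5,7,8,9}.
R2C1 = 10 − 7 = 3 completes the 10 across.
R4C1 = 17 − 8 = 9 completes the 17 across.
Nothing is forced directly, so branch on R1C1, whose candidates are 5 or 8. If R1C1 = 8: then R1C2 would have to be in {6} for the 14 across but in {5,9} for the 29 down — contradiction. So R1C1 = 5.
R1C2 = 14 − 5 = 9 completes the 14 across.
R3C1 = 24 − 17 = 7 completes the 24 down.
R3C2 = 12 − 7 = 5 completes the 12 across.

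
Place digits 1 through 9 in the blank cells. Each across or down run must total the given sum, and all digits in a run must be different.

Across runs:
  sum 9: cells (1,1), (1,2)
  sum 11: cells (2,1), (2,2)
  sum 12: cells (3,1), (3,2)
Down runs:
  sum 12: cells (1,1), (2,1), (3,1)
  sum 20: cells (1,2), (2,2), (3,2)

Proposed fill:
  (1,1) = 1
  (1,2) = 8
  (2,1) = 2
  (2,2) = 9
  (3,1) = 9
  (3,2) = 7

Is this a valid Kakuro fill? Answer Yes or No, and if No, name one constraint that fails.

No — the down run (1,2)–(3,2) sums to 24, not 20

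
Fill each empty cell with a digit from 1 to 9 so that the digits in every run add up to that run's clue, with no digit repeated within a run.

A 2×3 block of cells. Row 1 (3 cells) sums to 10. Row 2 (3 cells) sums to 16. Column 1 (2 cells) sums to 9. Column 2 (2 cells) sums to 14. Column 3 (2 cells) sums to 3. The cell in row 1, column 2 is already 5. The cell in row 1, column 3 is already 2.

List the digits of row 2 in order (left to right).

6 9 1

3 in 2 cells must be {1,2}.
(1,1) = 10 − 7 = 3 completes the 10 across.
(2,1) = 9 − 3 = 6 completes the 9 down.
(2,2) = 14 − 5 = 9 completes the 14 down.
(2,3) = 16 − 15 = 1 completes the 16 across.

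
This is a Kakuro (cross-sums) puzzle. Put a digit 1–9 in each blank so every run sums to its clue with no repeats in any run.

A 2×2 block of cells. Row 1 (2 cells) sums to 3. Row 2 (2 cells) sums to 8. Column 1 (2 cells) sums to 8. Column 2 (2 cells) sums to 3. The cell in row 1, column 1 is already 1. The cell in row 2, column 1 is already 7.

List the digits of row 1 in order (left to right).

1, 2

3 in 2 cells must be {1,2}.
(1,2) = 3 − 1 = 2 completes the 3 across.
(2,2) = 8 − 7 = 1 completes the 8 across.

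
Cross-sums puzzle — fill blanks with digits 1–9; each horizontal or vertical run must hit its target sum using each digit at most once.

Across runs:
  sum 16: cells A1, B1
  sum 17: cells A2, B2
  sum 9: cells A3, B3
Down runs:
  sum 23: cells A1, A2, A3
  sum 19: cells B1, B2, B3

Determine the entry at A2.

16 in 2 cells must be {7,9}; 17 in 2 cells must be {8,9}; 23 in 3 cells must be {6,8,9}.
The 16 across and the 23 down share only 9, so A1 = 9.
B1 = 16 − 9 = 7 completes the 16 across.
Given what's placed, A2 must be 8 to fit the 17 across and 23 down.
B2 = 17 − 8 = 9 completes the 17 across.
A3 = 23 − 17 = 6 completes the 23 down.
B3 = 9 − 6 = 3 completes the 9 across.

8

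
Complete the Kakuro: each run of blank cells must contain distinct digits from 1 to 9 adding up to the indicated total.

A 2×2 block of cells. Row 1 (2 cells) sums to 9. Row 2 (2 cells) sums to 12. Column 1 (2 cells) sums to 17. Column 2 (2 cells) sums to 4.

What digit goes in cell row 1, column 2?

17 in 2 cells must be {8,9}; 4 in 2 cells must be {1,3}.
The 9 across and the 17 down share only 8, so (1,1) = 8.
(1,2) = 9 − 8 = 1 completes the 9 across.
(2,1) = 17 − 8 = 9 completes the 17 down.
(2,2) = 12 − 9 = 3 completes the 12 across.

1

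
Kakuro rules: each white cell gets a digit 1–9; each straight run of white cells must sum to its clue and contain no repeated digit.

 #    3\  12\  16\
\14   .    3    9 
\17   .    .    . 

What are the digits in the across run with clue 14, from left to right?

2 3 9

3 in 2 cells must be {1,2}; 16 in 2 cells must be {7,9}.
R1C1 = 14 − 12 = 2 completes the 14 across.
R2C1 = 3 − 2 = 1 completes the 3 down.
R2C2 = 12 − 3 = 9 completes the 12 down.
R2C3 = 17 − 10 = 7 completes the 17 across.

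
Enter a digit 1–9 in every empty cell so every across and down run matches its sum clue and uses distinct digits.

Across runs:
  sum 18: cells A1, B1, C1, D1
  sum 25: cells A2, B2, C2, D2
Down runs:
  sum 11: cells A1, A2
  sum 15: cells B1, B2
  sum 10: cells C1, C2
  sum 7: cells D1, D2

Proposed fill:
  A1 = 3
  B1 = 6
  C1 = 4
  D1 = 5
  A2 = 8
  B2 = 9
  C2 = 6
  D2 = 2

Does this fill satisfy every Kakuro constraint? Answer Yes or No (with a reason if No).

Yes

Across: 3+6+4+5=18; 8+9+6+2=25. Down: 3+8=11; 6+9=15; 4+6=10; 5+2=7. No digit repeats within any run.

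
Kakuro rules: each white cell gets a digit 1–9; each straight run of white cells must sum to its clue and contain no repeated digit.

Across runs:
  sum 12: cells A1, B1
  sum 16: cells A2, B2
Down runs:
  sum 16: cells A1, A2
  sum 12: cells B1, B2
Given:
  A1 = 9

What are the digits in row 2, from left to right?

7, 9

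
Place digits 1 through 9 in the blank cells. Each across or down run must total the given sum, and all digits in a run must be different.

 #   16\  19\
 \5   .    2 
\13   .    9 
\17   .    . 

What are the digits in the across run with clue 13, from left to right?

4 9

17 in 2 cells must be {8,9}.
R1C1 = 5 − 2 = 3 completes the 5 across.
R2C1 = 13 − 9 = 4 completes the 13 across.
R3C1 = 16 − 7 = 9 completes the 16 down.
R3C2 = 17 − 9 = 8 completes the 17 across.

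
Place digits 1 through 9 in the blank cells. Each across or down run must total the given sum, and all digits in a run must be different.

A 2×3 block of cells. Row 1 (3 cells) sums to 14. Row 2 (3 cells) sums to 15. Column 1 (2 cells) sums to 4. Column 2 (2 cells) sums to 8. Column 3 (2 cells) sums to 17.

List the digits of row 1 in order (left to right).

4 in 2 cells must be {1,3}; 17 in 2 cells must be {8,9}.
Nothing is forced directly, so branch on (1,1), whose candidates are 1 or 3. If (1,1) = 1: that forces (2,1) = 3, (2,3) = 8, (1,3) = 9, after which (2,2) would have to be in {4} for the 15 across but in {1,2,3,5,6,7} for the 8 down — contradiction. So (1,1) = 3.
Given what's placed, (1,3) must be 9 to fit the 14 across and 17 down.
(2,1) = 4 − 3 = 1 completes the 4 down.
(2,3) = 17 − 9 = 8 completes the 17 down.
(1,2) = 14 − 12 = 2 completes the 14 across.
(2,2) = 15 − 9 = 6 completes the 15 across.

3 2 9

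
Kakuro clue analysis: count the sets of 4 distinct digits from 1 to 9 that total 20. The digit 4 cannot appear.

4 distinct digits from 1–9 sum between 10 and 30.
Dropping sets that contain 4.
Enumerating: {1,2,8,9}, {1,3,7,9}, {1,5,6,8}, {2,3,6,9}, {2,3,7,8}, {2,5,6,7}.

6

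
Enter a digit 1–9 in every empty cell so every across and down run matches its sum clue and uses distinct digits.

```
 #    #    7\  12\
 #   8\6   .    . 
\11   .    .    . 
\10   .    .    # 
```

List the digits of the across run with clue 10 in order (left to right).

6 4

7 in 3 cells must be {1,2,4}.
Nothing is forced directly, so branch on R1C3, whose candidates are 4 or 5. If R1C3 = 5: that forces R1C2 = 1, R2C3 = 7, after which R2C2 would have to be in {1,3} for the 11 across but in {2,4} for the 7 down — contradiction. So R1C3 = 4.
R1C2 = 6 − 4 = 2 completes the 6 across.
R2C3 = 12 − 4 = 8 completes the 12 down.
R2C2 = 1: the only remaining digit allowed by both the 11 across and the 7 down.
R3C2 = 7 − 3 = 4 completes the 7 down.
R2C1 = 11 − 9 = 2 completes the 11 across.
R3C1 = 10 − 4 = 6 completes the 10 across.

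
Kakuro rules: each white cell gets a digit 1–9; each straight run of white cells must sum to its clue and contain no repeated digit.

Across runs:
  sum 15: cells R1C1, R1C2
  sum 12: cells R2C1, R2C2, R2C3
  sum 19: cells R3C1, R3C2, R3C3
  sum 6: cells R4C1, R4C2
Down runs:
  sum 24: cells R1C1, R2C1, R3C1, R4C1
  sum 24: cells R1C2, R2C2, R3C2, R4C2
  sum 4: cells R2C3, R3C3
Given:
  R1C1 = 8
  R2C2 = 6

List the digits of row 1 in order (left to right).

4 in 2 cells must be {1,3}.
R1C2 = 15 − 8 = 7 completes the 15 across.

8, 7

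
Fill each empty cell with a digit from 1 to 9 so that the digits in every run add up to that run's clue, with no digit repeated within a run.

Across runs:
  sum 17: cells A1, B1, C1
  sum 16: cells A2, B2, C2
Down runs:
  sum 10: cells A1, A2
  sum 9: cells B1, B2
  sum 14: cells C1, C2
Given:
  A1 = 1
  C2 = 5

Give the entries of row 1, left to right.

1 7 9

B1 = 7: the only remaining digit allowed by both the 17 across and the 9 down.
C1 = 17 − 8 = 9 completes the 17 across.
A2 = 10 − 1 = 9 completes the 10 down.
B2 = 16 − 14 = 2 completes the 16 across.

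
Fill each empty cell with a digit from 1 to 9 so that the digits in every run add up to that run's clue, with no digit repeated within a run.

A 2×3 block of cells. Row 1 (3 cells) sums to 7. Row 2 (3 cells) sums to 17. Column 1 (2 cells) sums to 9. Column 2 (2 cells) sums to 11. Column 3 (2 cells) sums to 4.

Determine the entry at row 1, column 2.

7 in 3 cells must be {1,2,4}; 4 in 2 cells must be {1,3}.
The 7 across and the 4 down share only 1, so (1,3) = 1.
(2,3) = 4 − 1 = 3 completes the 4 down.
Nothing is forced directly, so branch on (1,1), whose candidates are 2 or 4. If (1,1) = 2: that forces (1,2) = 4, after which (2,1) would have to be in {5,6,8,9} for the 17 across but in {7} for the 9 down — contradiction. So (1,1) = 4.
(1,2) = 7 − 5 = 2 completes the 7 across.
(2,1) = 9 − 4 = 5 completes the 9 down.
(2,2) = 17 − 8 = 9 completes the 17 across.

2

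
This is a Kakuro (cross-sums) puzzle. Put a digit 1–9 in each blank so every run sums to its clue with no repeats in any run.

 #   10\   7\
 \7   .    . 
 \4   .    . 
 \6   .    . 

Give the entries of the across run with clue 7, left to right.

4 in 2 cells must be {1,3}; 7 in 3 cells must be {1,2,4}.
The 4 across and the 7 down share only 1, so R2C2 = 1.
R2C1 = 4 − 1 = 3 completes the 4 across.
Nothing is forced directly, so branch on R1C2, whose candidates are 2 or 4. If R1C2 = 4: then R1C1 would have to be in {3} for the 7 across but in {1,2,5,6} for the 10 down — contradiction. So R1C2 = 2.
R1C1 = 7 − 2 = 5 completes the 7 across.
R3C1 = 10 − 8 = 2 completes the 10 down.
R3C2 = 6 − 2 = 4 completes the 6 across.

5 2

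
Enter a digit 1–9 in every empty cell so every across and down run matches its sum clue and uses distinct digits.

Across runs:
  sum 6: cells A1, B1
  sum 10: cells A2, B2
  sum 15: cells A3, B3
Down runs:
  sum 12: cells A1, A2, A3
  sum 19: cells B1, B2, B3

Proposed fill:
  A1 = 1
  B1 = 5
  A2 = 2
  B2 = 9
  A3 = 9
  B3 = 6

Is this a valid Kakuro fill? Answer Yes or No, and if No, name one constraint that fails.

No — the down run B1–B3 sums to 20, not 19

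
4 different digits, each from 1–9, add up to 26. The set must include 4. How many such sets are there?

4 distinct digits from 1–9 sum between 10 and 30.
Keeping only sets containing 4.
Enumerating: {4,5,8,9}, {4,6,7,9}.

2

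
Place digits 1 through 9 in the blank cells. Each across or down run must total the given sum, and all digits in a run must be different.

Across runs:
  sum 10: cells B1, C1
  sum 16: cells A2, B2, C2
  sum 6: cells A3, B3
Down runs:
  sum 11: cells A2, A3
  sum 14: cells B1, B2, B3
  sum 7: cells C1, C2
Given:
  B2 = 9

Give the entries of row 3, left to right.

5 1

No cell is forced outright now. A3 can only be 2 or 4 or 5 (the digits allowed by both its 6 across and its 11 down). If A3 = 2: then A2 would have to be in {1,2,3,4,5,6} for the 16 across but in {9} for the 11 down — contradiction. If A3 = 4: then A2 would have to be in {1,2,3,4,5,6} for the 16 across but in {7} for the 11 down — contradiction. So A3 = 5.
A2 = 11 − 5 = 6 completes the 11 down.
C2 = 16 − 15 = 1 completes the 16 across.
B3 = 6 − 5 = 1 completes the 6 across.
B1 = 14 − 10 = 4 completes the 14 down.
C1 = 10 − 4 = 6 completes the 10 across.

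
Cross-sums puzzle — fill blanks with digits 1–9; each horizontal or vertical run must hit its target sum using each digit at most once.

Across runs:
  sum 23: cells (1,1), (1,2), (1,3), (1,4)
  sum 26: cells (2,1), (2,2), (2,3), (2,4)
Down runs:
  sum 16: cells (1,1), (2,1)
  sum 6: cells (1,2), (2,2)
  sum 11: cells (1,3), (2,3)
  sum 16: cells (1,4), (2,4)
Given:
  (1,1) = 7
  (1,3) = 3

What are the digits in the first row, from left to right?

7 4 3 9

16 in 2 cells must be {7,9}.
Given what's placed, (1,4) must be 9 to fit the 23 across and 16 down.
(2,1) = 16 − 7 = 9 completes the 16 down.
(2,3) = 11 − 3 = 8 completes the 11 down.
(2,4) = 16 − 9 = 7 completes the 16 down.
(1,2) = 23 − 19 = 4 completes the 23 across.
(2,2) = 26 − 24 = 2 completes the 26 across.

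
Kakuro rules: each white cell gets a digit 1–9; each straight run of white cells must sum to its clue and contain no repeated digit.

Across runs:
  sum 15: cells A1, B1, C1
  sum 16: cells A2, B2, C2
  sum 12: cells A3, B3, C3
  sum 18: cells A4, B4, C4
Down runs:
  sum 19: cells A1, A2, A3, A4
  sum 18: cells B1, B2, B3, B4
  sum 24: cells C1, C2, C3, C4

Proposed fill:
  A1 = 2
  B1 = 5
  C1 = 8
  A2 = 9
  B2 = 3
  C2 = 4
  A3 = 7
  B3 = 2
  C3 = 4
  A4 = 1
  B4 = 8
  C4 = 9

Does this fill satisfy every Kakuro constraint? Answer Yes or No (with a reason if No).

No — the across run A3–C3 sums to 13, not 12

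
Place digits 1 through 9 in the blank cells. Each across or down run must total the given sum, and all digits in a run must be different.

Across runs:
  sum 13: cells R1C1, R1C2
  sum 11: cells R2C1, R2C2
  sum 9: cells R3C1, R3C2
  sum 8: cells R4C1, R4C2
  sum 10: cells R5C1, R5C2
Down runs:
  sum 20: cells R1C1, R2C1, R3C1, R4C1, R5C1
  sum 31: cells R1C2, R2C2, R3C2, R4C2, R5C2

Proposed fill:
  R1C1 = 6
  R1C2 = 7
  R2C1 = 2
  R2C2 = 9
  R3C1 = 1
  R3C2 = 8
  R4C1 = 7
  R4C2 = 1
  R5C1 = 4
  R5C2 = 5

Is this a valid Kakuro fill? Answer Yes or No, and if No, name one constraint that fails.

No — the across run R5C1–R5C2 sums to 9, not 10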